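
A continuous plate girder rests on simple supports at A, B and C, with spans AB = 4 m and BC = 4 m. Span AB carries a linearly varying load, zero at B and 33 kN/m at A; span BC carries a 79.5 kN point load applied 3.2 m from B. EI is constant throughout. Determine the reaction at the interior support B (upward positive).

Insert a hinge at B; M_B is the redundant, and each span becomes simply supported.
Discontinuity in slope at B on the released structure — sum the simple-span end rotations:
  span AB: triangular load, peak 33: 7w₀L³/(360EI) = 41.07/EI
  span BC: point load 79.5 at a = 3.2: Pab(L + b)/(6LEI) = 40.7/EI
  relative rotation θ_0 = (41.07 + 40.7)/EI = 81.77/EI
A unit hogging moment at B produces rotation L₁/(3EI) + L₂/(3EI) = 2.667/EI.
Slope continuity at B: θ_0 = M_B·2.667/EI, so M_B = 81.77/2.667 = 30.66 kN·m (hogging).
Span AB, ΣM about A with M_B applied at B: R_B^{AB}·4 = 88 + 30.66, so R_B^{AB} = 29.67 kN and R_A = 66 − 29.67 = 36.33 kN.
Span BC, ΣM about C: R_B^{BC}·4 = 63.6 + 30.66, so R_B^{BC} = 23.57 kN and R_C = 79.5 − 23.57 = 55.93 kN.
R_B = 29.67 + 23.57 = 53.23 kN.

R_B = 53.23 kN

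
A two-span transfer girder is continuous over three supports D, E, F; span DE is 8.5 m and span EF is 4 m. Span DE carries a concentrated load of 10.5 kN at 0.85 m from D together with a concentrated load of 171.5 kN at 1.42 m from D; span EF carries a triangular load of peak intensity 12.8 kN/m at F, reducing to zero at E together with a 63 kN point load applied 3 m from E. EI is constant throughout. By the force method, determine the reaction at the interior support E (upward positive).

Take M_E as the redundant. Released structure: two simple spans DE and EF with a hinge at E.
Discontinuity in slope at E on the released structure — sum the simple-span end rotations:
  span DE: point load 10.5 at a = 0.85: Pab(L + a)/(6LEI) = 12.52/EI
  span DE: point load 171.5 at a = 1.42: Pab(L + a)/(6LEI) = 335.4/EI
  span EF: triangular load, peak 12.8: 7w₀L³/(360EI) = 15.93/EI
  span EF: point load 63 at a = 3: Pab(L + b)/(6LEI) = 39.38/EI
  relative rotation θ_0 = (347.9 + 55.3)/EI = 403.2/EI
A unit hogging moment at E produces rotation L₁/(3EI) + L₂/(3EI) = 4.167/EI.
Slope continuity at E: θ_0 = M_E·4.167/EI, so M_E = 403.2/4.167 = 96.77 kN·m (hogging).
Span DE, ΣM about D with M_E applied at E: R_E^{DE}·8.5 = 252.5 + 96.77, so R_E^{DE} = 41.08 kN and R_D = 182 − 41.08 = 140.9 kN.
Span EF, ΣM about F: R_E^{EF}·4 = 97.13 + 96.77, so R_E^{EF} = 48.47 kN and R_F = 88.6 − 48.47 = 40.13 kN.
R_E = 41.08 + 48.47 = 89.56 kN.

R_E = 89.56 kN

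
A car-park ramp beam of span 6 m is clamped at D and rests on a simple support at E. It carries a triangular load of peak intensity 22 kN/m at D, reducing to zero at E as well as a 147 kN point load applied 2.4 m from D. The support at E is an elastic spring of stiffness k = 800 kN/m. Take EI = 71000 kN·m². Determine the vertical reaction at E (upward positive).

R_E = 19.61 kN

Choose R_E as the redundant. The primary structure is the cantilever fixed at D.
Downward deflection at the released point E due to the loads:
  triangular load, peak 22 at the fixed end: w₀L⁴/(30EI) = 950.4/EI
  point load 147 at a = 2.4: Pa²(3L − a)/(6EI) = 2201/EI
  δ_0 = 3152/EI
Flexibility coefficient — unit upward force at E: δ_{EE} = L³/(3EI) = 72/EI.
With EI = 71000 kN·m²: δ_0 = 0.044393 m and δ_{EE} = 0.001014 m/kN.
Compatibility — the spring shortens by R_E/k under the reaction it provides: δ_0 − R_E·δ_{EE} = R_E/k. With 1/k = 0.00125 m/kN, R_E = δ_0 / (δ_{EE} + 1/k) = 0.044393 / (0.001014 + 0.00125) = 19.61 kN.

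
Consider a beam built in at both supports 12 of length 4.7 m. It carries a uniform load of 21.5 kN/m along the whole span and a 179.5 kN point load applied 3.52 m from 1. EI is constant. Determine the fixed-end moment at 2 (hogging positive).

Take the two fixed-end moments M_1, M_2 as redundants; the released structure is the simple span 12.
On the primary (simply-supported) span, the end slopes from the loading are:
  at 1: UDL 21.5: wL³/(24EI) = 93.01/EI
  at 2: UDL 21.5: wL³/(24EI) = 93.01/EI
  at 1: point load 179.5 at a = 3.52: Pab(L + b)/(6LEI) = 155.5/EI
  at 2: point load 179.5 at a = 3.52: Pab(L + a)/(6LEI) = 217.3/EI
  θ_10 = 248.5/EI,  θ_20 = 310.3/EI
Flexibility coefficients: a unit moment at one end gives L/(3EI) there and L/(6EI) at the far end, so f₁₁ = f₂₂ = 1.567/EI and f₁₂ = f₂₁ = 0.7833/EI.
Compatibility — zero rotation at each built-in end:
  1.567 M_1 + 0.7833 M_2 = 248.5
  0.7833 M_1 + 1.567 M_2 = 310.3
Solving the pair gives M_1 = 79.4 kN·m and M_2 = 158.4 kN·m (hogging).

M_2 = 158.4 kN·m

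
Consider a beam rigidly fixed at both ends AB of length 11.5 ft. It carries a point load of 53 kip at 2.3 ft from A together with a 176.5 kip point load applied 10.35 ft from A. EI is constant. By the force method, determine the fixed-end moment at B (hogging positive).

Release both end moments; the primary structure is a simply-supported span AB with redundants M_A and M_B.
Simple-span end rotations at A and B under the given loads:
  at A: point load 53 at a = 2.3: Pab(L + b)/(6LEI) = 336.4/EI
  at B: point load 53 at a = 2.3: Pab(L + a)/(6LEI) = 224.3/EI
  at A: point load 176.5 at a = 10.35: Pab(L + b)/(6LEI) = 385.1/EI
  at B: point load 176.5 at a = 10.35: Pab(L + a)/(6LEI) = 665.3/EI
  θ_A0 = 721.6/EI,  θ_B0 = 889.5/EI
Flexibility coefficients: a unit moment at one end gives L/(3EI) there and L/(6EI) at the far end, so f₁₁ = f₂₂ = 3.833/EI and f₁₂ = f₂₁ = 1.917/EI.
Compatibility — zero rotation at each built-in end:
  3.833 M_A + 1.917 M_B = 721.6
  1.917 M_A + 3.833 M_B = 889.5
Solving the pair gives M_A = 96.28 kip·ft and M_B = 183.9 kip·ft (hogging).

M_B = 183.9 kip·ft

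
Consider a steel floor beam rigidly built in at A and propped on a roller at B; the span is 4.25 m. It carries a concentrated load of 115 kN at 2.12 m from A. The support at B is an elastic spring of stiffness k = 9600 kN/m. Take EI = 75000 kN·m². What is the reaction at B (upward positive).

Remove the prop at B; the released (primary) structure is a cantilever built in at A.
Deflection at B on the released cantilever, summing each load's contribution:
  point load 115 at a = 2.12: Pa²(3L − a)/(6EI) = 915.7/EI
Flexibility coefficient — unit upward force at B: δ_{BB} = L³/(3EI) = 25.59/EI.
With EI = 75000 kN·m²: δ_0 = 0.012209 m and δ_{BB} = 0.000341 m/kN.
Compatibility — the spring shortens by R_B/k under the reaction it provides: δ_0 − R_B·δ_{BB} = R_B/k. With 1/k = 0.000104 m/kN, R_B = δ_0 / (δ_{BB} + 1/k) = 0.012209 / (0.000341 + 0.000104) = 27.42 kN.

R_B = 27.42 kN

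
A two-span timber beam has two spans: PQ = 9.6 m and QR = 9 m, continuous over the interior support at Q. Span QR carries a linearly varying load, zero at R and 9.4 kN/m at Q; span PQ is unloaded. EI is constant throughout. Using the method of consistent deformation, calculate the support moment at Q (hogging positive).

Take M_Q as the redundant. Released structure: two simple spans PQ and QR with a hinge at Q.
Rotations at Q on the released spans (each span's end-slope, ×1/EI):
  span QR: triangular load, peak 9.4: w₀L³/(45EI) = 152.3/EI
  relative rotation θ_0 = (0 + 152.3)/EI = 152.3/EI
A unit hogging moment at Q produces rotation L₁/(3EI) + L₂/(3EI) = 6.2/EI.
Compatibility: M_Q·(L₁+L₂)/(3EI) = θ_0, giving M_Q = 24.56 kN·m (hogging).

M_Q = 24.56 kN·m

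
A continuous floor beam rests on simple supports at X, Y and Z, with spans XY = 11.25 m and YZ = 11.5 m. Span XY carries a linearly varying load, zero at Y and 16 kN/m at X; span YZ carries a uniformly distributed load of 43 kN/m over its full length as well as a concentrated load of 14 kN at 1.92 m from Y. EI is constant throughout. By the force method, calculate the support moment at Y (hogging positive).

M_Y = 428.1 kN·m

Insert a hinge at Y; M_Y is the redundant, and each span becomes simply supported.
End slopes at the hinge Y, treating each span as simply supported:
  span XY: triangular load, peak 16: 7w₀L³/(360EI) = 443/EI
  span YZ: UDL 43: wL³/(24EI) = 2725/EI
  span YZ: point load 14 at a = 1.92: Pab(L + b)/(6LEI) = 78.67/EI
  relative rotation θ_0 = (443 + 2804)/EI = 3247/EI
A unit hogging moment at Y produces rotation L₁/(3EI) + L₂/(3EI) = 7.583/EI.
Compatibility: M_Y·(L₁+L₂)/(3EI) = θ_0, giving M_Y = 428.1 kN·m (hogging).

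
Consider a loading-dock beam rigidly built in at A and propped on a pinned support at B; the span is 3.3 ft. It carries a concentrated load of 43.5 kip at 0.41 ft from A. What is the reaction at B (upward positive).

R_B = 0.9655 kip

Remove the prop at B; the released (primary) structure is a cantilever built in at A.
Free-end deflection of the primary structure under the applied loading (downward +):
  point load 43.5 at a = 0.41: Pa²(3L − a)/(6EI) = 11.57/EI
Tip deflection under a unit load at B: L³/(3EI) = 11.98/EI.
The prop prevents deflection at B: R_B = δ_0/δ_{BB} = 11.57/11.98 = 0.9655 kip.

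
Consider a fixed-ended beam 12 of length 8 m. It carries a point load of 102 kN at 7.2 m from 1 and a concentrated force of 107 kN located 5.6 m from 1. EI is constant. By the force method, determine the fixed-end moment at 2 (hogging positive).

M_2 = 191.9 kN·m

Release both end moments; the primary structure is a simply-supported span 12 with redundants M_1 and M_2.
On the primary (simply-supported) span, the end slopes from the loading are:
  at 1: point load 102 at a = 7.2: Pab(L + b)/(6LEI) = 107.7/EI
  at 2: point load 102 at a = 7.2: Pab(L + a)/(6LEI) = 186/EI
  at 1: point load 107 at a = 5.6: Pab(L + b)/(6LEI) = 311.6/EI
  at 2: point load 107 at a = 5.6: Pab(L + a)/(6LEI) = 407.5/EI
  θ_10 = 419.3/EI,  θ_20 = 593.5/EI
Flexibility coefficients: a unit moment at one end gives L/(3EI) there and L/(6EI) at the far end, so f₁₁ = f₂₂ = 2.667/EI and f₁₂ = f₂₁ = 1.333/EI.
Compatibility — zero rotation at each built-in end:
  2.667 M_1 + 1.333 M_2 = 419.3
  1.333 M_1 + 2.667 M_2 = 593.5
Solving the pair gives M_1 = 61.27 kN·m and M_2 = 191.9 kN·m (hogging).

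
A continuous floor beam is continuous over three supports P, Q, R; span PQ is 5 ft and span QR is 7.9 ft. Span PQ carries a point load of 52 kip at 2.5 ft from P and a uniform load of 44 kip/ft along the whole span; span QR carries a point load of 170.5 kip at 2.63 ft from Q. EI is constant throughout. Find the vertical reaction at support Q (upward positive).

Insert a hinge at Q; M_Q is the redundant, and each span becomes simply supported.
Discontinuity in slope at Q on the released structure — sum the simple-span end rotations:
  span PQ: point load 52 at a = 2.5: Pab(L + a)/(6LEI) = 81.25/EI
  span PQ: UDL 44: wL³/(24EI) = 229.2/EI
  span QR: point load 170.5 at a = 2.63: Pab(L + b)/(6LEI) = 656.6/EI
  relative rotation θ_0 = (310.4 + 656.6)/EI = 967/EI
A unit hogging moment at Q produces rotation L₁/(3EI) + L₂/(3EI) = 4.3/EI.
Compatibility: M_Q·(L₁+L₂)/(3EI) = θ_0, giving M_Q = 224.9 kip·ft (hogging).
Span PQ, ΣM about P with M_Q applied at Q: R_Q^{PQ}·5 = 680 + 224.9, so R_Q^{PQ} = 181 kip and R_P = 272 − 181 = 91.02 kip.
Span QR, ΣM about R: R_Q^{QR}·7.9 = 898.5 + 224.9, so R_Q^{QR} = 142.2 kip and R_R = 170.5 − 142.2 = 28.29 kip.
R_Q = 181 + 142.2 = 323.2 kip.

R_Q = 323.2 kip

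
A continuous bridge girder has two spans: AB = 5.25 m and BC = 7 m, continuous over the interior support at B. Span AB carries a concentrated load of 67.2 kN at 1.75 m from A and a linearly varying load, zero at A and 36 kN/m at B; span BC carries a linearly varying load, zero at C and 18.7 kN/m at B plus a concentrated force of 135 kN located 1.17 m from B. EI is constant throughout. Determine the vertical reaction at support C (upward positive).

Release continuity at B by inserting a hinge; the redundant is the internal moment M_B. The primary structure is two simply-supported spans AB and BC.
End slopes at the hinge B, treating each span as simply supported:
  span AB: point load 67.2 at a = 1.75: Pab(L + a)/(6LEI) = 91.47/EI
  span AB: triangular load, peak 36: w₀L³/(45EI) = 115.8/EI
  span BC: triangular load, peak 18.7: w₀L³/(45EI) = 142.5/EI
  span BC: point load 135 at a = 1.17: Pab(L + b)/(6LEI) = 281.3/EI
  relative rotation θ_0 = (207.2 + 423.8)/EI = 631.1/EI
A unit hogging moment at B produces rotation L₁/(3EI) + L₂/(3EI) = 4.083/EI.
Compatibility: M_B·(L₁+L₂)/(3EI) = θ_0, giving M_B = 154.5 kN·m (hogging).
Span BC, ΣM about C: R_B^{BC}·7 = 1092 + 154.5, so R_B^{BC} = 178.1 kN and R_C = 200.4 − 178.1 = 22.3 kN.

R_C = 22.3 kN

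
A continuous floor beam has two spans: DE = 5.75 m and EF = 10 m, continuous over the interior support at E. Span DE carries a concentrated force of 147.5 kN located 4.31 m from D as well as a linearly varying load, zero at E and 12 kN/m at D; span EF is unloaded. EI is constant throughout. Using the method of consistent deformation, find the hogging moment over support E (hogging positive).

M_E = 59.29 kN·m

Take M_E as the redundant. Released structure: two simple spans DE and EF with a hinge at E.
Rotations at E on the released spans (each span's end-slope, ×1/EI):
  span DE: point load 147.5 at a = 4.31: Pab(L + a)/(6LEI) = 266.9/EI
  span DE: triangular load, peak 12: 7w₀L³/(360EI) = 44.36/EI
  relative rotation θ_0 = (311.3 + 0)/EI = 311.3/EI
A unit hogging moment at E produces rotation L₁/(3EI) + L₂/(3EI) = 5.25/EI.
Slope continuity at E: θ_0 = M_E·5.25/EI, so M_E = 311.3/5.25 = 59.29 kN·m (hogging).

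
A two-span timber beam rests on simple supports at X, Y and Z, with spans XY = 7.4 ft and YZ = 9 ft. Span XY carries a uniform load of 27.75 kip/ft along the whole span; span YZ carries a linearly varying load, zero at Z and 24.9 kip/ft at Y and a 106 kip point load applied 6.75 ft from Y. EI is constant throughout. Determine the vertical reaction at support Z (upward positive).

Insert a hinge at Y; M_Y is the redundant, and each span becomes simply supported.
Discontinuity in slope at Y on the released structure — sum the simple-span end rotations:
  span XY: UDL 27.75: wL³/(24EI) = 468.5/EI
  span YZ: triangular load, peak 24.9: w₀L³/(45EI) = 403.4/EI
  span YZ: point load 106 at a = 6.75: Pab(L + b)/(6LEI) = 335.4/EI
  relative rotation θ_0 = (468.5 + 738.8)/EI = 1207/EI
A unit hogging moment at Y produces rotation L₁/(3EI) + L₂/(3EI) = 5.467/EI.
Compatibility: M_Y·(L₁+L₂)/(3EI) = θ_0, giving M_Y = 220.8 kip·ft (hogging).
Span YZ, ΣM about Z: R_Y^{YZ}·9 = 910.8 + 220.8, so R_Y^{YZ} = 125.7 kip and R_Z = 218.1 − 125.7 = 92.31 kip.

R_Z = 92.31 kip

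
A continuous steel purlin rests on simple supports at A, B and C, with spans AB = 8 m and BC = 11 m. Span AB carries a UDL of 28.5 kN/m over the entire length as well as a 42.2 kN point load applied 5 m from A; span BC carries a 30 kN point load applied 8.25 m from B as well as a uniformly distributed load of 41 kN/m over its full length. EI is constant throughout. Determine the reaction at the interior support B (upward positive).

Release continuity at B by inserting a hinge; the redundant is the internal moment M_B. The primary structure is two simply-supported spans AB and BC.
End slopes at the hinge B, treating each span as simply supported:
  span AB: UDL 28.5: wL³/(24EI) = 608/EI
  span AB: point load 42.2 at a = 5: Pab(L + a)/(6LEI) = 171.4/EI
  span BC: point load 30 at a = 8.25: Pab(L + b)/(6LEI) = 141.8/EI
  span BC: UDL 41: wL³/(24EI) = 2274/EI
  relative rotation θ_0 = (779.4 + 2416)/EI = 3195/EI
A unit hogging moment at B produces rotation L₁/(3EI) + L₂/(3EI) = 6.333/EI.
Compatibility: M_B·(L₁+L₂)/(3EI) = θ_0, giving M_B = 504.5 kN·m (hogging).
Span AB, ΣM about A with M_B applied at B: R_B^{AB}·8 = 1123 + 504.5, so R_B^{AB} = 203.4 kN and R_A = 270.2 − 203.4 = 66.77 kN.
Span BC, ΣM about C: R_B^{BC}·11 = 2563 + 504.5, so R_B^{BC} = 278.9 kN and R_C = 481 − 278.9 = 202.1 kN.
R_B = 203.4 + 278.9 = 482.3 kN.

R_B = 482.3 kN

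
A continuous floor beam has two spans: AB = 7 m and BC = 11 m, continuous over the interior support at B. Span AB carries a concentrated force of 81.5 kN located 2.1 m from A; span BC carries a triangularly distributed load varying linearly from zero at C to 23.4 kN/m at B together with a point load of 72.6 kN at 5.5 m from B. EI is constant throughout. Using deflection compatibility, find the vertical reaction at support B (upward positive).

Take M_B as the redundant. Released structure: two simple spans AB and BC with a hinge at B.
End slopes at the hinge B, treating each span as simply supported:
  span AB: point load 81.5 at a = 2.1: Pab(L + a)/(6LEI) = 181.7/EI
  span BC: triangular load, peak 23.4: w₀L³/(45EI) = 692.1/EI
  span BC: point load 72.6 at a = 5.5: Pab(L + b)/(6LEI) = 549/EI
  relative rotation θ_0 = (181.7 + 1241)/EI = 1423/EI
A unit hogging moment at B produces rotation L₁/(3EI) + L₂/(3EI) = 6/EI.
Compatibility: M_B·(L₁+L₂)/(3EI) = θ_0, giving M_B = 237.1 kN·m (hogging).
Span AB, ΣM about A with M_B applied at B: R_B^{AB}·7 = 171.2 + 237.1, so R_B^{AB} = 58.33 kN and R_A = 81.5 − 58.33 = 23.17 kN.
Span BC, ΣM about C: R_B^{BC}·11 = 1343 + 237.1, so R_B^{BC} = 143.7 kN and R_C = 201.3 − 143.7 = 57.64 kN.
R_B = 58.33 + 143.7 = 202 kN.

R_B = 202 kN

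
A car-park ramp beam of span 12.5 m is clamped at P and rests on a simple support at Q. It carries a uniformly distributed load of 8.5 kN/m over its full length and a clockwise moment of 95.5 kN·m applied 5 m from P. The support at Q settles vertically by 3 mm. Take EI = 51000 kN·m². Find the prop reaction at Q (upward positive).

R_Q = 46.94 kN

Take the reaction at Q as the redundant and release it; the primary structure is a cantilever fixed at P.
Deflection at Q on the released cantilever, summing each load's contribution:
  UDL 8.5: wL⁴/(8EI) = 25940/EI
  clockwise couple 95.5 at a = 5: M₀a(2L − a)/(2EI) = 4775/EI
  δ_0 = 30715/EI
Tip deflection under a unit load at Q: L³/(3EI) = 651/EI.
With EI = 51000 kN·m²: δ_0 = 0.60225 m and δ_{QQ} = 0.012766 m/kN.
Compatibility — the beam at Q must follow the support down by 0.003 m: δ_0 − R_Q·δ_{QQ} = 0.003, so R_Q = (0.60225 − 0.003)/0.012766 = 46.94 kN.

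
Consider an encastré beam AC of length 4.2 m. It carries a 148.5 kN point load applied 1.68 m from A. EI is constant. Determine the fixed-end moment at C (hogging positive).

Release both end moments; the primary structure is a simply-supported span AC with redundants M_A and M_C.
End rotations of the released simple span under the applied load (×1/EI):
  at A: point load 148.5 at a = 1.68: Pab(L + b)/(6LEI) = 167.7/EI
  at C: point load 148.5 at a = 1.68: Pab(L + a)/(6LEI) = 146.7/EI
  θ_A0 = 167.7/EI,  θ_C0 = 146.7/EI
Flexibility coefficients: a unit moment at one end gives L/(3EI) there and L/(6EI) at the far end, so f₁₁ = f₂₂ = 1.4/EI and f₁₂ = f₂₁ = 0.7/EI.
Compatibility — zero rotation at each built-in end:
  1.4 M_A + 0.7 M_C = 167.7
  0.7 M_A + 1.4 M_C = 146.7
Solving the pair gives M_A = 89.81 kN·m and M_C = 59.88 kN·m (hogging).

M_C = 59.88 kN·m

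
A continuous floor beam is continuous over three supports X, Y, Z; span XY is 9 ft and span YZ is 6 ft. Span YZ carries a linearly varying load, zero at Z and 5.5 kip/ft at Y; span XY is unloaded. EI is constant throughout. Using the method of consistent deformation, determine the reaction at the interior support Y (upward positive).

R_Y = 12.47 kip

Take M_Y as the redundant. Released structure: two simple spans XY and YZ with a hinge at Y.
Discontinuity in slope at Y on the released structure — sum the simple-span end rotations:
  span YZ: triangular load, peak 5.5: w₀L³/(45EI) = 26.4/EI
  relative rotation θ_0 = (0 + 26.4)/EI = 26.4/EI
A unit hogging moment at Y produces rotation L₁/(3EI) + L₂/(3EI) = 5/EI.
Compatibility: M_Y·(L₁+L₂)/(3EI) = θ_0, giving M_Y = 5.28 kip·ft (hogging).
Span XY, ΣM about X with M_Y applied at Y: R_Y^{XY}·9 = 0 + 5.28, so R_Y^{XY} = 0.5867 kip and R_X = 0 − 0.5867 = -0.5867 kip.
Span YZ, ΣM about Z: R_Y^{YZ}·6 = 66 + 5.28, so R_Y^{YZ} = 11.88 kip and R_Z = 16.5 − 11.88 = 4.62 kip.
R_Y = 0.5867 + 11.88 = 12.47 kip.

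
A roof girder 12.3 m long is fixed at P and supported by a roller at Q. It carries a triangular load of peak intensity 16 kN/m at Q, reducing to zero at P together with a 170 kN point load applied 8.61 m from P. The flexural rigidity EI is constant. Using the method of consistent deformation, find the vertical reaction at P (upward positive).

R_P = 118.5 kN

Choose R_Q as the redundant. The primary structure is the cantilever fixed at P.
Deflection at Q on the released cantilever, summing each load's contribution:
  triangular load, peak 16 at the free end: 11w₀L⁴/(120EI) = 33570/EI
  point load 170 at a = 8.61: Pa²(3L − a)/(6EI) = 59421/EI
  δ_0 = 92991/EI
Flexibility coefficient — unit upward force at Q: δ_{QQ} = L³/(3EI) = 620.3/EI.
The prop prevents deflection at Q: R_Q = δ_0/δ_{QQ} = 92991/620.3 = 149.9 kN.
Vertical equilibrium: R_P = ΣP − R_Q = 268.4 − 149.9 = 118.5 kN.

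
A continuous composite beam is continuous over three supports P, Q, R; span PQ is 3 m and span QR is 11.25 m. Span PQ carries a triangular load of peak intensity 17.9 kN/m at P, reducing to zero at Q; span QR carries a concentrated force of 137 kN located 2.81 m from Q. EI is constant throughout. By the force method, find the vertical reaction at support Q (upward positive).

Release continuity at Q by inserting a hinge; the redundant is the internal moment M_Q. The primary structure is two simply-supported spans PQ and QR.
End slopes at the hinge Q, treating each span as simply supported:
  span PQ: triangular load, peak 17.9: 7w₀L³/(360EI) = 9.398/EI
  span QR: point load 137 at a = 2.81: Pab(L + b)/(6LEI) = 947.8/EI
  relative rotation θ_0 = (9.398 + 947.8)/EI = 957.2/EI
A unit hogging moment at Q produces rotation L₁/(3EI) + L₂/(3EI) = 4.75/EI.
Compatibility: M_Q·(L₁+L₂)/(3EI) = θ_0, giving M_Q = 201.5 kN·m (hogging).
Span PQ, ΣM about P with M_Q applied at Q: R_Q^{PQ}·3 = 26.85 + 201.5, so R_Q^{PQ} = 76.12 kN and R_P = 26.85 − 76.12 = -49.27 kN.
Span QR, ΣM about R: R_Q^{QR}·11.25 = 1156 + 201.5, so R_Q^{QR} = 120.7 kN and R_R = 137 − 120.7 = 16.31 kN.
R_Q = 76.12 + 120.7 = 196.8 kN.

R_Q = 196.8 kN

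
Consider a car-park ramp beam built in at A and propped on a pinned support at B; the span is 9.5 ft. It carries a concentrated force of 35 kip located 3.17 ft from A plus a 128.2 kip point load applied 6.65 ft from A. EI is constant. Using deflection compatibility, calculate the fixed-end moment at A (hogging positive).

Take the reaction at B as the redundant and release it; the primary structure is a cantilever fixed at A.
Primary-structure tip deflection at B by superposition:
  point load 35 at a = 3.17: Pa²(3L − a)/(6EI) = 1485/EI
  point load 128.2 at a = 6.65: Pa²(3L − a)/(6EI) = 20646/EI
  δ_0 = 22131/EI
Tip deflection under a unit load at B: L³/(3EI) = 285.8/EI.
Compatibility at B: δ_0 − R_B·δ_{BB} = 0, so R_B = 22131/285.8 = 77.44 kip.
Moment equilibrium about A: M_A = Σ(load moments about A) − R_B·L = 963.5 − 77.44×9.5 = 227.8 kip·ft.

M_A = 227.8 kip·ft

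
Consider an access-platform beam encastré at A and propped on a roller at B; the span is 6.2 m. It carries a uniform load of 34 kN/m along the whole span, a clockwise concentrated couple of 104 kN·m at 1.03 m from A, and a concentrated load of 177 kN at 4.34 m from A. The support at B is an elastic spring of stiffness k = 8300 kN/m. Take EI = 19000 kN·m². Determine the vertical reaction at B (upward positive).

R_B = 181.2 kN

Release the roller at B. Primary structure: cantilever fixed at A.
Free-end deflection of the primary structure under the applied loading (downward +):
  UDL 34: wL⁴/(8EI) = 6280/EI
  clockwise couple 104 at a = 1.03: M₀a(2L − a)/(2EI) = 609/EI
  point load 177 at a = 4.34: Pa²(3L − a)/(6EI) = 7924/EI
  δ_0 = 14812/EI
Flexibility coefficient — unit upward force at B: δ_{BB} = L³/(3EI) = 79.44/EI.
With EI = 19000 kN·m²: δ_0 = 0.7796 m and δ_{BB} = 0.004181 m/kN.
Compatibility — the spring shortens by R_B/k under the reaction it provides: δ_0 − R_B·δ_{BB} = R_B/k. With 1/k = 0.00012 m/kN, R_B = δ_0 / (δ_{BB} + 1/k) = 0.7796 / (0.004181 + 0.00012) = 181.2 kN.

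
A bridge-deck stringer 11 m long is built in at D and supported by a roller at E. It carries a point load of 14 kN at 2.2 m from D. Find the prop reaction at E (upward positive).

R_E = 0.784 kN

Release the roller at E. Primary structure: cantilever fixed at D.
Downward deflection at the released point E due to the loads:
  point load 14 at a = 2.2: Pa²(3L − a)/(6EI) = 347.8/EI
Flexibility coefficient — unit upward force at E: δ_{EE} = L³/(3EI) = 443.7/EI.
The prop prevents deflection at E: R_E = δ_0/δ_{EE} = 347.8/443.7 = 0.784 kN.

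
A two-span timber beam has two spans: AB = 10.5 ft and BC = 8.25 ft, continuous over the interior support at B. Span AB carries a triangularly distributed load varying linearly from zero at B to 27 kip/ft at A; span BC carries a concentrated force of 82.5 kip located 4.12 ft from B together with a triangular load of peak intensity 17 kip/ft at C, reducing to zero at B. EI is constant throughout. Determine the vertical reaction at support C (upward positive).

R_C = 65.75 kip

Take M_B as the redundant. Released structure: two simple spans AB and BC with a hinge at B.
Rotations at B on the released spans (each span's end-slope, ×1/EI):
  span AB: triangular load, peak 27: 7w₀L³/(360EI) = 607.8/EI
  span BC: point load 82.5 at a = 4.12: Pab(L + b)/(6LEI) = 351.1/EI
  span BC: triangular load, peak 17: 7w₀L³/(360EI) = 185.6/EI
  relative rotation θ_0 = (607.8 + 536.7)/EI = 1144/EI
A unit hogging moment at B produces rotation L₁/(3EI) + L₂/(3EI) = 6.25/EI.
Slope continuity at B: θ_0 = M_B·6.25/EI, so M_B = 1144/6.25 = 183.1 kip·ft (hogging).
Span BC, ΣM about C: R_B^{BC}·8.25 = 533.6 + 183.1, so R_B^{BC} = 86.87 kip and R_C = 152.6 − 86.87 = 65.75 kip.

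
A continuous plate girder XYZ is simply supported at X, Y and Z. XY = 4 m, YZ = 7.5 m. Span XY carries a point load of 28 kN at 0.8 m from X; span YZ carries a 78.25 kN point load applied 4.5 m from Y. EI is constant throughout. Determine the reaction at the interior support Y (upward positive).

R_Y = 62.98 kN

Take M_Y as the redundant. Released structure: two simple spans XY and YZ with a hinge at Y.
Discontinuity in slope at Y on the released structure — sum the simple-span end rotations:
  span XY: point load 28 at a = 0.8: Pab(L + a)/(6LEI) = 14.34/EI
  span YZ: point load 78.25 at a = 4.5: Pab(L + b)/(6LEI) = 246.5/EI
  relative rotation θ_0 = (14.34 + 246.5)/EI = 260.8/EI
A unit hogging moment at Y produces rotation L₁/(3EI) + L₂/(3EI) = 3.833/EI.
Compatibility: M_Y·(L₁+L₂)/(3EI) = θ_0, giving M_Y = 68.04 kN·m (hogging).
Span XY, ΣM about X with M_Y applied at Y: R_Y^{XY}·4 = 22.4 + 68.04, so R_Y^{XY} = 22.61 kN and R_X = 28 − 22.61 = 5.39 kN.
Span YZ, ΣM about Z: R_Y^{YZ}·7.5 = 234.8 + 68.04, so R_Y^{YZ} = 40.37 kN and R_Z = 78.25 − 40.37 = 37.88 kN.
R_Y = 22.61 + 40.37 = 62.98 kN.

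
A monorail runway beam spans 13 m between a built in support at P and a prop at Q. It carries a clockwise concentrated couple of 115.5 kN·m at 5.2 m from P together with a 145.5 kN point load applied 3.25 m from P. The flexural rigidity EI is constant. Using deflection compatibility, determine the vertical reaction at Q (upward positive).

Remove the prop at Q; the released (primary) structure is a cantilever built in at P.
Deflection at Q on the released cantilever, summing each load's contribution:
  clockwise couple 115.5 at a = 5.2: M₀a(2L − a)/(2EI) = 6246/EI
  point load 145.5 at a = 3.25: Pa²(3L − a)/(6EI) = 9157/EI
  δ_0 = 15403/EI
Tip deflection under a unit load at Q: L³/(3EI) = 732.3/EI.
The prop prevents deflection at Q: R_Q = δ_0/δ_{QQ} = 15403/732.3 = 21.03 kN.

R_Q = 21.03 kN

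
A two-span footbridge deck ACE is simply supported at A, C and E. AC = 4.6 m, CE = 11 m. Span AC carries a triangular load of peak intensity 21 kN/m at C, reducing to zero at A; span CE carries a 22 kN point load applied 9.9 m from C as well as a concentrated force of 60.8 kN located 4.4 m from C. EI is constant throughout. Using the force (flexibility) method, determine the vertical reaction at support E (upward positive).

Take M_C as the redundant. Released structure: two simple spans AC and CE with a hinge at C.
Discontinuity in slope at C on the released structure — sum the simple-span end rotations:
  span AC: triangular load, peak 21: w₀L³/(45EI) = 45.42/EI
  span CE: point load 22 at a = 9.9: Pab(L + b)/(6LEI) = 43.92/EI
  span CE: point load 60.8 at a = 4.4: Pab(L + b)/(6LEI) = 470.8/EI
  relative rotation θ_0 = (45.42 + 514.8)/EI = 560.2/EI
A unit hogging moment at C produces rotation L₁/(3EI) + L₂/(3EI) = 5.2/EI.
Compatibility: M_C·(L₁+L₂)/(3EI) = θ_0, giving M_C = 107.7 kN·m (hogging).
Span CE, ΣM about E: R_C^{CE}·11 = 425.5 + 107.7, so R_C^{CE} = 48.47 kN and R_E = 82.8 − 48.47 = 34.33 kN.

R_E = 34.33 kN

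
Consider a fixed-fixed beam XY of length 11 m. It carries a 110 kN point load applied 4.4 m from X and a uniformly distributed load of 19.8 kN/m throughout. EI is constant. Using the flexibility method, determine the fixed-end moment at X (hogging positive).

Take the two fixed-end moments M_X, M_Y as redundants; the released structure is the simple span XY.
Simple-span end rotations at X and Y under the given loads:
  at X: point load 110 at a = 4.4: Pab(L + b)/(6LEI) = 851.8/EI
  at Y: point load 110 at a = 4.4: Pab(L + a)/(6LEI) = 745.4/EI
  at X: UDL 19.8: wL³/(24EI) = 1098/EI
  at Y: UDL 19.8: wL³/(24EI) = 1098/EI
  θ_X0 = 1950/EI,  θ_Y0 = 1843/EI
Flexibility coefficients: a unit moment at one end gives L/(3EI) there and L/(6EI) at the far end, so f₁₁ = f₂₂ = 3.667/EI and f₁₂ = f₂₁ = 1.833/EI.
Compatibility — zero rotation at each built-in end:
  3.667 M_X + 1.833 M_Y = 1950
  1.833 M_X + 3.667 M_Y = 1843
Solving the pair gives M_X = 373.9 kN·m and M_Y = 315.8 kN·m (hogging).

M_X = 373.9 kN·m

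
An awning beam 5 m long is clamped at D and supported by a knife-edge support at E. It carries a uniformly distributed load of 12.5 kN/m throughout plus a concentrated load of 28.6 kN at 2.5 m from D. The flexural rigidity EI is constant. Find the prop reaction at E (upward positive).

Take the reaction at E as the redundant and release it; the primary structure is a cantilever fixed at D.
Downward deflection at the released point E due to the loads:
  UDL 12.5: wL⁴/(8EI) = 976.6/EI
  point load 28.6 at a = 2.5: Pa²(3L − a)/(6EI) = 372.4/EI
  δ_0 = 1349/EI
Tip deflection under a unit load at E: L³/(3EI) = 41.67/EI.
The prop prevents deflection at E: R_E = δ_0/δ_{EE} = 1349/41.67 = 32.38 kN.

R_E = 32.38 kN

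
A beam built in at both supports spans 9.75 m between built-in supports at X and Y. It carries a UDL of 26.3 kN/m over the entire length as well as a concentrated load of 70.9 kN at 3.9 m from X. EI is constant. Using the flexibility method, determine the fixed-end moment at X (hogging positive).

M_X = 307.9 kN·m

Release both end moments; the primary structure is a simply-supported span XY with redundants M_X and M_Y.
On the primary (simply-supported) span, the end slopes from the loading are:
  at X: UDL 26.3: wL³/(24EI) = 1016/EI
  at Y: UDL 26.3: wL³/(24EI) = 1016/EI
  at X: point load 70.9 at a = 3.9: Pab(L + b)/(6LEI) = 431.4/EI
  at Y: point load 70.9 at a = 3.9: Pab(L + a)/(6LEI) = 377.4/EI
  θ_X0 = 1447/EI,  θ_Y0 = 1393/EI
Flexibility coefficients: a unit moment at one end gives L/(3EI) there and L/(6EI) at the far end, so f₁₁ = f₂₂ = 3.25/EI and f₁₂ = f₂₁ = 1.625/EI.
Compatibility — zero rotation at each built-in end:
  3.25 M_X + 1.625 M_Y = 1447
  1.625 M_X + 3.25 M_Y = 1393
Solving the pair gives M_X = 307.9 kN·m and M_Y = 274.7 kN·m (hogging).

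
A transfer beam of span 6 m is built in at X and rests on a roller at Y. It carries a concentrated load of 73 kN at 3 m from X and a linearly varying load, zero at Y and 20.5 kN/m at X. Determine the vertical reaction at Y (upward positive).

Release the roller at Y. Primary structure: cantilever fixed at X.
Primary-structure tip deflection at Y by superposition:
  point load 73 at a = 3: Pa²(3L − a)/(6EI) = 1642/EI
  triangular load, peak 20.5 at the fixed end: w₀L⁴/(30EI) = 885.6/EI
  δ_0 = 2528/EI
Tip deflection under a unit load at Y: L³/(3EI) = 72/EI.
Compatibility at Y: δ_0 − R_Y·δ_{YY} = 0, so R_Y = 2528/72 = 35.11 kN.

R_Y = 35.11 kN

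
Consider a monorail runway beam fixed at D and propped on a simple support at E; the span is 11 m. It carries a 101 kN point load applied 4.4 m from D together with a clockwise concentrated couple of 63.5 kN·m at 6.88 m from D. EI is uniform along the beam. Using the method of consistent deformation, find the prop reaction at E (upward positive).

Remove the prop at E; the released (primary) structure is a cantilever built in at D.
Deflection at E on the released cantilever, summing each load's contribution:
  point load 101 at a = 4.4: Pa²(3L − a)/(6EI) = 9321/EI
  clockwise couple 63.5 at a = 6.88: M₀a(2L − a)/(2EI) = 3303/EI
  δ_0 = 12623/EI
Flexibility coefficient — unit upward force at E: δ_{EE} = L³/(3EI) = 443.7/EI.
The prop prevents deflection at E: R_E = δ_0/δ_{EE} = 12623/443.7 = 28.45 kN.

R_E = 28.45 kN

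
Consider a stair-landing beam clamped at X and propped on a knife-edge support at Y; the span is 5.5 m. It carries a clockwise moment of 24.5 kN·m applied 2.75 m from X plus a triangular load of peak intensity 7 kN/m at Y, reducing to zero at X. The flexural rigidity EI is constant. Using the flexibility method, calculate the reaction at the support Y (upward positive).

Take the reaction at Y as the redundant and release it; the primary structure is a cantilever fixed at X.
Primary-structure tip deflection at Y by superposition:
  clockwise couple 24.5 at a = 2.75: M₀a(2L − a)/(2EI) = 277.9/EI
  triangular load, peak 7 at the free end: 11w₀L⁴/(120EI) = 587.2/EI
  δ_0 = 865.1/EI
Tip deflection under a unit load at Y: L³/(3EI) = 55.46/EI.
The prop prevents deflection at Y: R_Y = δ_0/δ_{YY} = 865.1/55.46 = 15.6 kN.

R_Y = 15.6 kN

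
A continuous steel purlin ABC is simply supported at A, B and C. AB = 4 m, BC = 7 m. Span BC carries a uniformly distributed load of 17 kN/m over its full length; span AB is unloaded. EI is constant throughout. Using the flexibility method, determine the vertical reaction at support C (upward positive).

Release continuity at B by inserting a hinge; the redundant is the internal moment M_B. The primary structure is two simply-supported spans AB and BC.
End slopes at the hinge B, treating each span as simply supported:
  span BC: UDL 17: wL³/(24EI) = 243/EI
  relative rotation θ_0 = (0 + 243)/EI = 243/EI
A unit hogging moment at B produces rotation L₁/(3EI) + L₂/(3EI) = 3.667/EI.
Compatibility: M_B·(L₁+L₂)/(3EI) = θ_0, giving M_B = 66.26 kN·m (hogging).
Span BC, ΣM about C: R_B^{BC}·7 = 416.5 + 66.26, so R_B^{BC} = 68.97 kN and R_C = 119 − 68.97 = 50.03 kN.

R_C = 50.03 kN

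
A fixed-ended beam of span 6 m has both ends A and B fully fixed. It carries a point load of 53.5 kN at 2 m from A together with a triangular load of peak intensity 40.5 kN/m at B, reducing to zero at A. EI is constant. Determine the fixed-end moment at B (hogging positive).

Release both end moments; the primary structure is a simply-supported span AB with redundants M_A and M_B.
Simple-span end rotations at A and B under the given loads:
  at A: point load 53.5 at a = 2: Pab(L + b)/(6LEI) = 118.9/EI
  at B: point load 53.5 at a = 2: Pab(L + a)/(6LEI) = 95.11/EI
  at A: triangular load, peak 40.5: 7w₀L³/(360EI) = 170.1/EI
  at B: triangular load, peak 40.5: w₀L³/(45EI) = 194.4/EI
  θ_A0 = 289/EI,  θ_B0 = 289.5/EI
Flexibility coefficients: a unit moment at one end gives L/(3EI) there and L/(6EI) at the far end, so f₁₁ = f₂₂ = 2/EI and f₁₂ = f₂₁ = 1/EI.
Compatibility — zero rotation at each built-in end:
  2 M_A + 1 M_B = 289
  1 M_A + 2 M_B = 289.5
Solving the pair gives M_A = 96.16 kN·m and M_B = 96.68 kN·m (hogging).

M_B = 96.68 kN·m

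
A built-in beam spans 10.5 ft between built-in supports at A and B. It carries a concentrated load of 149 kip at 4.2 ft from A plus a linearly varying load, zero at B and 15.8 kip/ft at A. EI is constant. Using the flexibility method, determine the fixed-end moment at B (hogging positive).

Take the two fixed-end moments M_A, M_B as redundants; the released structure is the simple span AB.
End rotations of the released simple span under the applied load (×1/EI):
  at A: point load 149 at a = 4.2: Pab(L + b)/(6LEI) = 1051/EI
  at B: point load 149 at a = 4.2: Pab(L + a)/(6LEI) = 919.9/EI
  at A: triangular load, peak 15.8: w₀L³/(45EI) = 406.5/EI
  at B: triangular load, peak 15.8: 7w₀L³/(360EI) = 355.6/EI
  θ_A0 = 1458/EI,  θ_B0 = 1276/EI
Flexibility coefficients: a unit moment at one end gives L/(3EI) there and L/(6EI) at the far end, so f₁₁ = f₂₂ = 3.5/EI and f₁₂ = f₂₁ = 1.75/EI.
Compatibility — zero rotation at each built-in end:
  3.5 M_A + 1.75 M_B = 1458
  1.75 M_A + 3.5 M_B = 1276
Solving the pair gives M_A = 312.4 kip·ft and M_B = 208.3 kip·ft (hogging).

M_B = 208.3 kip·ft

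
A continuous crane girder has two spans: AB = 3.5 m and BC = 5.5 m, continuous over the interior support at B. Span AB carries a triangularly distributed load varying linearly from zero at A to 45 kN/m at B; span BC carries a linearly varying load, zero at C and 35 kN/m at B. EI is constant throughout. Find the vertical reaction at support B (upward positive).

R_B = 143.5 kN

Take M_B as the redundant. Released structure: two simple spans AB and BC with a hinge at B.
Rotations at B on the released spans (each span's end-slope, ×1/EI):
  span AB: triangular load, peak 45: w₀L³/(45EI) = 42.88/EI
  span BC: triangular load, peak 35: w₀L³/(45EI) = 129.4/EI
  relative rotation θ_0 = (42.88 + 129.4)/EI = 172.3/EI
A unit hogging moment at B produces rotation L₁/(3EI) + L₂/(3EI) = 3/EI.
Compatibility: M_B·(L₁+L₂)/(3EI) = θ_0, giving M_B = 57.43 kN·m (hogging).
Span AB, ΣM about A with M_B applied at B: R_B^{AB}·3.5 = 183.8 + 57.43, so R_B^{AB} = 68.91 kN and R_A = 78.75 − 68.91 = 9.843 kN.
Span BC, ΣM about C: R_B^{BC}·5.5 = 352.9 + 57.43, so R_B^{BC} = 74.61 kN and R_C = 96.25 − 74.61 = 21.64 kN.
R_B = 68.91 + 74.61 = 143.5 kN.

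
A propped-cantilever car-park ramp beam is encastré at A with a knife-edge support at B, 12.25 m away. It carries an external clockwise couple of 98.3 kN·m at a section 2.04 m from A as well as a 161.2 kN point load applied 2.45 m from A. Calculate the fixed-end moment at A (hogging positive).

Remove the prop at B; the released (primary) structure is a cantilever built in at A.
Free-end deflection of the primary structure under the applied loading (downward +):
  clockwise couple 98.3 at a = 2.04: M₀a(2L − a)/(2EI) = 2252/EI
  point load 161.2 at a = 2.45: Pa²(3L − a)/(6EI) = 5531/EI
  δ_0 = 7783/EI
Tip deflection under a unit load at B: L³/(3EI) = 612.8/EI.
Compatibility at B: δ_0 − R_B·δ_{BB} = 0, so R_B = 7783/612.8 = 12.7 kN.
Moment equilibrium about A: M_A = Σ(load moments about A) − R_B·L = 493.2 − 12.7×12.25 = 337.6 kN·m.

M_A = 337.6 kN·m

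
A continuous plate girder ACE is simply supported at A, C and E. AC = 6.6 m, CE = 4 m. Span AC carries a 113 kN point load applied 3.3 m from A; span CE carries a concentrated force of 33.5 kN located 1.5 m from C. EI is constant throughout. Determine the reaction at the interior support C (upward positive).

R_C = 116.3 kN

Insert a hinge at C; M_C is the redundant, and each span becomes simply supported.
End slopes at the hinge C, treating each span as simply supported:
  span AC: point load 113 at a = 3.3: Pab(L + a)/(6LEI) = 307.6/EI
  span CE: point load 33.5 at a = 1.5: Pab(L + b)/(6LEI) = 34.02/EI
  relative rotation θ_0 = (307.6 + 34.02)/EI = 341.7/EI
A unit hogging moment at C produces rotation L₁/(3EI) + L₂/(3EI) = 3.533/EI.
Slope continuity at C: θ_0 = M_C·3.533/EI, so M_C = 341.7/3.533 = 96.7 kN·m (hogging).
Span AC, ΣM about A with M_C applied at C: R_C^{AC}·6.6 = 372.9 + 96.7, so R_C^{AC} = 71.15 kN and R_A = 113 − 71.15 = 41.85 kN.
Span CE, ΣM about E: R_C^{CE}·4 = 83.75 + 96.7, so R_C^{CE} = 45.11 kN and R_E = 33.5 − 45.11 = -11.61 kN.
R_C = 71.15 + 45.11 = 116.3 kN.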